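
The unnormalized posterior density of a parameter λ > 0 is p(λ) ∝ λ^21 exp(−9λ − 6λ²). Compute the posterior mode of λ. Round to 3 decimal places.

λ̂_MAP = 1.000

ℓ'(λ) = 21/λ − 9 − 12λ. Setting this to zero and multiplying by λ: 12λ² + 9λ − 21 = 0.
λ = (−9 + √(9² + 4·12·21)) / (2·12) = (−9 + √1089) / 24 = (−9 + 33)/24 = 1.
ℓ''(λ) = −21/λ² − 12 < 0, confirming a maximum.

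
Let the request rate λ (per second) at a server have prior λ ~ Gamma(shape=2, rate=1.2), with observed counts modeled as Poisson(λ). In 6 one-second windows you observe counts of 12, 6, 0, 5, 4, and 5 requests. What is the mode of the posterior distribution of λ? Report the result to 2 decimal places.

λ̂_MAP = 4.58

Σxᵢ = 12+6+0+5+4+5 = 32, with n = 6.
Posterior ∝ λe^(−1.2λ) · λ^32e^(−6λ) = λ^33e^(−7.2λ), i.e. Gamma(shape=34, rate=7.2).
The mode of a Gamma(a, b) with a ≥ 1 (shape–rate) is (a−1)/b = 33/7.2 ≈ 4.58.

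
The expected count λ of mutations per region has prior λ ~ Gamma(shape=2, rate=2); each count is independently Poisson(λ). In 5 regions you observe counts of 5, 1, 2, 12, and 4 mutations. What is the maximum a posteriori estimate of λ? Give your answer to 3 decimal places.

λ̂_MAP = 3.571

Σxᵢ = 5+1+2+12+4 = 24, with n = 5.
Posterior ∝ λe^(−2λ) · λ^24e^(−5λ) = λ^25e^(−7λ), i.e. Gamma(shape=26, rate=7).
The mode of a Gamma(a, b) with a ≥ 1 (shape–rate) is (a−1)/b = 25/7 ≈ 3.571.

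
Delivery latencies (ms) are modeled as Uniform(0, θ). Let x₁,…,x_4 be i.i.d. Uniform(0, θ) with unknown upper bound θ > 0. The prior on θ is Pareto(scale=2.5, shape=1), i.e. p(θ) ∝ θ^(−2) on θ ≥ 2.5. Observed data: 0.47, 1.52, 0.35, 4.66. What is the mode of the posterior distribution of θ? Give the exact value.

θ̂_MAP = 4.66

The Uniform(0, θ) likelihood is θ^(−n) for θ ≥ max(xᵢ), zero otherwise. Here max(xᵢ) = 4.66.
Posterior ∝ θ^(−2) · θ^(−4) = θ^(−6) on θ ≥ max(2.5, 4.66) = 4.66.
This density is strictly decreasing in θ, so the posterior mode lies at the lower boundary of the support.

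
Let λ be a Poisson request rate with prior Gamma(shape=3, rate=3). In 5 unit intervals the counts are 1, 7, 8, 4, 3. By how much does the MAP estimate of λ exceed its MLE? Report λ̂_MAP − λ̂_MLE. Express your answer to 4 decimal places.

MAP − MLE = -1.4750

Σxᵢ = 23. Posterior is Gamma(26, 8); MAP = (26−1)/8 = 25/8 ≈ 3.12500.
MLE = x̄ = 23/5 ≈ 4.60000.
Difference = 25/8 − 23/5 = -59/40 ≈ -1.4750.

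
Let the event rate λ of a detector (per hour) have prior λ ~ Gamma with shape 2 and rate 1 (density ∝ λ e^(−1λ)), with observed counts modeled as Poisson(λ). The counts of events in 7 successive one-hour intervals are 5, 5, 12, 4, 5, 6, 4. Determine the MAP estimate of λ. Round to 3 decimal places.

λ̂_MAP = 5.250

Σxᵢ = 5+5+12+4+5+6+4 = 41, with n = 7.
Posterior ∝ λe^(−1λ) · λ^41e^(−7λ) = λ^42e^(−8λ), i.e. Gamma(shape=43, rate=8).
The mode of a Gamma(a, b) with a ≥ 1 (shape–rate) is (a−1)/b = 42/8 ≈ 5.250.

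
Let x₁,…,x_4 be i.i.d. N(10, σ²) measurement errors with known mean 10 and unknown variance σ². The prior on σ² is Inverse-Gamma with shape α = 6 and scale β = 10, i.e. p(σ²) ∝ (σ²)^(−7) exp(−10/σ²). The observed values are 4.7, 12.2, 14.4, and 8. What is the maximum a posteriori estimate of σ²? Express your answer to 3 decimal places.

σ̂²_MAP = 4.238

Sum of squared deviations about the known mean: SS = (4.7−10)² + (12.2−10)² + (14.4−10)² + (8−10)² = 56.29.
The Normal likelihood contributes (σ²)^(−n/2) exp(−SS/(2σ²)), so the posterior is Inverse-Gamma(α + n/2, β + SS/2) = Inverse-Gamma(8, 38.145).
The mode of Inverse-Gamma(a, b) is b/(a+1) = 38.145/9 ≈ 4.238.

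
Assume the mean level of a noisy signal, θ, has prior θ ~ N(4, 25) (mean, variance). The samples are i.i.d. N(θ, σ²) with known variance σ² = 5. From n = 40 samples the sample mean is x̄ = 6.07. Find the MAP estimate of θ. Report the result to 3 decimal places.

n = 40, x̄ = 6.07.
For a Normal prior and Normal likelihood with known variance, the posterior is Normal; its mode equals its mean, the precision-weighted average.
Prior precision 1/σ₀² = 1/25 = 0.04; data precision n/σ² = 40/5 = 8.
θ̂ = (0.04·4 + 8·6.07) / (0.04 + 8) = 48.72/8.04 = 406/67 ≈ 6.060.

θ̂_MAP = 6.060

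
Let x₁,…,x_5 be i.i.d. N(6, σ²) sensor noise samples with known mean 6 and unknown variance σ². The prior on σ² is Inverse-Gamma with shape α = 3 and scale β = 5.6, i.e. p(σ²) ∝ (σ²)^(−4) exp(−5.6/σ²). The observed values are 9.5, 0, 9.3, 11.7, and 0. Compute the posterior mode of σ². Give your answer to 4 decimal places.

σ̂²_MAP = 10.6792

Sum of squared deviations about the known mean: SS = (9.5−6)² + (0−6)² + (9.3−6)² + (11.7−6)² + (0−6)² = 127.63.
The Normal likelihood contributes (σ²)^(−n/2) exp(−SS/(2σ²)), so the posterior is Inverse-Gamma(α + n/2, β + SS/2) = Inverse-Gamma(5.5, 69.415).
The mode of Inverse-Gamma(a, b) is b/(a+1) = 69.415/6.5 ≈ 10.6792.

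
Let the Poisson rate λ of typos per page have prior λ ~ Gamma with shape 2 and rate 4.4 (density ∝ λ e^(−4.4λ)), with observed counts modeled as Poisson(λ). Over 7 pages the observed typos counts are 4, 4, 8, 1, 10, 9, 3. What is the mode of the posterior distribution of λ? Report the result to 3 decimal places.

λ̂_MAP = 3.509

Σxᵢ = 4+4+8+1+10+9+3 = 39, with n = 7.
Posterior ∝ λe^(−4.4λ) · λ^39e^(−7λ) = λ^40e^(−11.4λ), i.e. Gamma(shape=41, rate=11.4).
The mode of a Gamma(a, b) with a ≥ 1 (shape–rate) is (a−1)/b = 40/11.4 ≈ 3.509.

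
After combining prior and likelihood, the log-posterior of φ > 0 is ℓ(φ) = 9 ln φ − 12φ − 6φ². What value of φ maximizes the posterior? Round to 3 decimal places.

φ̂_MAP = 0.500

ℓ'(φ) = 9/φ − 12 − 12φ. Setting this to zero and multiplying by φ: 12φ² + 12φ − 9 = 0.
φ = (−12 + √(12² + 4·12·9)) / (2·12) = (−12 + √576) / 24 = (−12 + 24)/24 = 1/2.
ℓ''(φ) = −9/φ² − 12 < 0, confirming a maximum.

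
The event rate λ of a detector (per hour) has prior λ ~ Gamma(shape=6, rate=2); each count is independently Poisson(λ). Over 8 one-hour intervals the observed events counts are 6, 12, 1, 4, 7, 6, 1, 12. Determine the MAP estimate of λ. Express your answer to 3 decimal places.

Σxᵢ = 6+12+1+4+7+6+1+12 = 49, with n = 8.
Posterior ∝ λ^5e^(−2λ) · λ^49e^(−8λ) = λ^54e^(−10λ), i.e. Gamma(shape=55, rate=10).
The mode of a Gamma(a, b) with a ≥ 1 (shape–rate) is (a−1)/b = 54/10 ≈ 5.400.

λ̂_MAP = 5.400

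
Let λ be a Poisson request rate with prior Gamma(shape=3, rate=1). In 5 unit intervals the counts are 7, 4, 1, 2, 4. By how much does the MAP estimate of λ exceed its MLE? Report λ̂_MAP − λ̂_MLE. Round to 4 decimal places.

MAP − MLE = -0.2667

Σxᵢ = 18. Posterior is Gamma(21, 6); MAP = (21−1)/6 = 20/6 ≈ 3.33333.
MLE = x̄ = 18/5 ≈ 3.60000.
Difference = 20/6 − 18/5 = -4/15 ≈ -0.2667.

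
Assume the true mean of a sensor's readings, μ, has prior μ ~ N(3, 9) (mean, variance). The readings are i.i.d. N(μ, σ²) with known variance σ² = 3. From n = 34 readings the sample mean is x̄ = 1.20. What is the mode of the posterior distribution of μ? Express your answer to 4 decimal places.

n = 34, x̄ = 1.20.
For a Normal prior and Normal likelihood with known variance, the posterior is Normal; its mode equals its mean, the precision-weighted average.
Prior precision 1/σ₀² = 1/9; data precision n/σ² = 34/3.
μ̂ = ((1/9)·3 + (34/3)·1.2) / (1/9 + 34/3) = (209/15)/(103/9) = 627/515 ≈ 1.2175.

μ̂_MAP = 1.2175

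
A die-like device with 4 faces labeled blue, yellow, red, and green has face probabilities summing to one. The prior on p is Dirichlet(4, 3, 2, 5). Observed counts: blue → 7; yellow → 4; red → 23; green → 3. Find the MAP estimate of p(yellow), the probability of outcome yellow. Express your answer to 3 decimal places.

MAP estimate of p(yellow) = 0.128

The posterior is Dirichlet(αᵢ + nᵢ) = Dirichlet(11, 7, 25, 8).
For a Dirichlet(a₁,…,a_K) with all aᵢ > 1, the mode has j-th component (aⱼ − 1)/(Σaᵢ − K).
Here Σaᵢ = 51 and K = 4, so p(yellow) = (7 − 1)/(51 − 4) = 6/47 ≈ 0.128.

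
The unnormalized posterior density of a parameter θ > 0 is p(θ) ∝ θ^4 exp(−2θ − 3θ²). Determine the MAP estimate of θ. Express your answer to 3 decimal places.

ℓ'(θ) = 4/θ − 2 − 6θ. Setting this to zero and multiplying by θ: 6θ² + 2θ − 4 = 0.
θ = (−2 + √(2² + 4·6·4)) / (2·6) = (−2 + √100) / 12 = (−2 + 10)/12 = 2/3.
ℓ''(θ) = −4/θ² − 6 < 0, confirming a maximum.

θ̂_MAP = 0.667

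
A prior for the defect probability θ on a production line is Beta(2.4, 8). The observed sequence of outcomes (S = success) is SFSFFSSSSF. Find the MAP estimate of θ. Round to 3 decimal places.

θ̂_MAP = 0.402

Prior: Beta(2.4, 8).
Data: 6 successes in 10 trials (from the sequence). The binomial likelihood contributes θ^6(1−θ)^4, so the posterior is Beta(2.4+6, 8+4) = Beta(8.4, 12).
For Beta(a, b) with a, b > 1 the mode is (a−1)/(a+b−2) = 7.4/18.4 ≈ 0.402.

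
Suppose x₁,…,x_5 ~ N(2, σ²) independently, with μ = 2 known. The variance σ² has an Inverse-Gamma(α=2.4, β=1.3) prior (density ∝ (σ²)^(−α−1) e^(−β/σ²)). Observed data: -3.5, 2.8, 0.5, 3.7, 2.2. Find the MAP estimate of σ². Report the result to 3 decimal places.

σ̂²_MAP = 3.277

Sum of squared deviations about the known mean: SS = (-3.5−2)² + (2.8−2)² + (0.5−2)² + (3.7−2)² + (2.2−2)² = 36.07.
The Normal likelihood contributes (σ²)^(−n/2) exp(−SS/(2σ²)), so the posterior is Inverse-Gamma(α + n/2, β + SS/2) = Inverse-Gamma(4.9, 19.335).
The mode of Inverse-Gamma(a, b) is b/(a+1) = 19.335/5.9 ≈ 3.277.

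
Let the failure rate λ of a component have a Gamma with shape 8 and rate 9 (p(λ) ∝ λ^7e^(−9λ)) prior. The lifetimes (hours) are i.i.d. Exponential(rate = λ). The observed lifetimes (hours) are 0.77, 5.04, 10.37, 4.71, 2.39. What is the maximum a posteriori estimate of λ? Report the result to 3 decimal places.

The Exponential(rate=λ) likelihood is ∝ λ^n e^(−λΣtᵢ). Here n = 5 and Σtᵢ = 0.77 + 5.04 + 10.37 + 4.71 + 2.39 = 23.28.
Posterior ∝ λ^7e^(−9λ) · λ^5e^(−23.28λ) = λ^12e^(−32.28λ), i.e. Gamma(13, 32.28).
Mode = (a−1)/b = 12/32.28 ≈ 0.372.

λ̂_MAP = 0.372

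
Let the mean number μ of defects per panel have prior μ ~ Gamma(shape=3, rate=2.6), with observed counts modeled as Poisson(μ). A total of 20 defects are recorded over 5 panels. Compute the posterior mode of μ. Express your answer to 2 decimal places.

Σxᵢ = 20, n = 5.
Posterior ∝ μ^2e^(−2.6μ) · μ^20e^(−5μ) = μ^22e^(−7.6μ), i.e. Gamma(shape=23, rate=7.6).
The mode of a Gamma(a, b) with a ≥ 1 (shape–rate) is (a−1)/b = 22/7.6 ≈ 2.89.

μ̂_MAP = 2.89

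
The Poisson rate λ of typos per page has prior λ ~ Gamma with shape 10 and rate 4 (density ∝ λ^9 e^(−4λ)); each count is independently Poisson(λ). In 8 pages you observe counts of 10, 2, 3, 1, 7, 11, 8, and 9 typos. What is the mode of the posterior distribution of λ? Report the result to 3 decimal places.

λ̂_MAP = 5.000

Σxᵢ = 10+2+3+1+7+11+8+9 = 51, with n = 8.
Posterior ∝ λ^9e^(−4λ) · λ^51e^(−8λ) = λ^60e^(−12λ), i.e. Gamma(shape=61, rate=12).
The mode of a Gamma(a, b) with a ≥ 1 (shape–rate) is (a−1)/b = 60/12 ≈ 5.000.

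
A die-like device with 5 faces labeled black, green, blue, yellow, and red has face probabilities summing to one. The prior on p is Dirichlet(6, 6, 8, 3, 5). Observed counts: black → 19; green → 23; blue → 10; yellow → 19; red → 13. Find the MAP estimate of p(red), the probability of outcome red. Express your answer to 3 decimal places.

The posterior is Dirichlet(αᵢ + nᵢ) = Dirichlet(25, 29, 18, 22, 18).
For a Dirichlet(a₁,…,a_K) with all aᵢ > 1, the mode has j-th component (aⱼ − 1)/(Σaᵢ − K).
Here Σaᵢ = 112 and K = 5, so p(red) = (18 − 1)/(112 − 5) = 17/107 ≈ 0.159.

MAP estimate of p(red) = 0.159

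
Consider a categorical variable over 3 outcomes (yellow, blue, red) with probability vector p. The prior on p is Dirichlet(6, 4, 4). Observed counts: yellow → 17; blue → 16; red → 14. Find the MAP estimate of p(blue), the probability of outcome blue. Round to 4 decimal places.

MAP estimate of p(blue) = 0.3276

The posterior is Dirichlet(αᵢ + nᵢ) = Dirichlet(23, 20, 18).
For a Dirichlet(a₁,…,a_K) with all aᵢ > 1, the mode has j-th component (aⱼ − 1)/(Σaᵢ − K).
Here Σaᵢ = 61 and K = 3, so p(blue) = (20 − 1)/(61 − 3) = 19/58 ≈ 0.3276.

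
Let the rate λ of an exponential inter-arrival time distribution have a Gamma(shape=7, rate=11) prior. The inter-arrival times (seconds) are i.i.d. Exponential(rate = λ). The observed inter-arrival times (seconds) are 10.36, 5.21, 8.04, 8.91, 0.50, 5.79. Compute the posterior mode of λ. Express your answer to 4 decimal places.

The Exponential(rate=λ) likelihood is ∝ λ^n e^(−λΣtᵢ). Here n = 6 and Σtᵢ = 10.36 + 5.21 + 8.04 + 8.91 + 0.50 + 5.79 = 38.81.
Posterior ∝ λ^6e^(−11λ) · λ^6e^(−38.81λ) = λ^12e^(−49.81λ), i.e. Gamma(13, 49.81).
Mode = (a−1)/b = 12/49.81 ≈ 0.2409.

λ̂_MAP = 0.2409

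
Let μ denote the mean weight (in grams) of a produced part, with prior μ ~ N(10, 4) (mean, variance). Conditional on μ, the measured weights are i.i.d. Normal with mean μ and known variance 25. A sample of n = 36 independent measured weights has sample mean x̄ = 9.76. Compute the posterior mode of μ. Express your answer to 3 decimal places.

n = 36, x̄ = 9.76.
For a Normal prior and Normal likelihood with known variance, the posterior is Normal; its mode equals its mean, the precision-weighted average.
Prior precision 1/σ₀² = 1/4 = 0.25; data precision n/σ² = 36/25 = 1.44.
μ̂ = (0.25·10 + 1.44·9.76) / (0.25 + 1.44) = 16.5544/1.69 = 41386/4225 ≈ 9.796.

μ̂_MAP = 9.796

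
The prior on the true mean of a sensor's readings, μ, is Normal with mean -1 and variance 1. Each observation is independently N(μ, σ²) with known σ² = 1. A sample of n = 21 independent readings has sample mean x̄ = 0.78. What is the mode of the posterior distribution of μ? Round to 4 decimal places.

μ̂_MAP = 0.6991

n = 21, x̄ = 0.78.
For a Normal prior and Normal likelihood with known variance, the posterior is Normal; its mode equals its mean, the precision-weighted average.
Prior precision 1/σ₀² = 1/1 = 1; data precision n/σ² = 21/1 = 21.
μ̂ = (1·(-1) + 21·0.78) / (1 + 21) = 15.38/22 = 769/1100 ≈ 0.6991.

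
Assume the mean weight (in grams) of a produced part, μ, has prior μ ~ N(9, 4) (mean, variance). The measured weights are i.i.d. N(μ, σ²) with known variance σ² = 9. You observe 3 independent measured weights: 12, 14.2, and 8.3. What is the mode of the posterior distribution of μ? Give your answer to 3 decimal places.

μ̂_MAP = 10.429

n = 3; x̄ = (12 + 14.2 + 8.3)/3 = 34.5/3 = 11.5.
For a Normal prior and Normal likelihood with known variance, the posterior is Normal; its mode equals its mean, the precision-weighted average.
Prior precision 1/σ₀² = 1/4 = 0.25; data precision n/σ² = 3/9 = 1/3.
μ̂ = (0.25·9 + (1/3)·11.5) / (0.25 + 1/3) = (73/12)/(7/12) = 73/7 ≈ 10.429.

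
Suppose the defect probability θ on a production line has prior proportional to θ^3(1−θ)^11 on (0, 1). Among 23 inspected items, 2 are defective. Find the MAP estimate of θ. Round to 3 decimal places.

The prior density ∝ θ^3(1−θ)^11 is the kernel of Beta(4, 12).
Data: 2 successes in 23 trials. The binomial likelihood contributes θ^2(1−θ)^21, so the posterior is Beta(4+2, 12+21) = Beta(6, 33).
For Beta(a, b) with a, b > 1 the mode is (a−1)/(a+b−2) = 5/37 ≈ 0.135.

θ̂_MAP = 0.135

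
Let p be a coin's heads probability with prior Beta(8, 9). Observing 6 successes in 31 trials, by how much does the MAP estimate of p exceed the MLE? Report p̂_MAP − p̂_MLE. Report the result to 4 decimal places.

MAP − MLE = 0.0891

Posterior is Beta(14, 34); MAP = (14−1)/(48−2) = 13/46 ≈ 0.28261.
MLE ignores the prior: p̂_MLE = k/n = 6/31 ≈ 0.19355.
Difference = 13/46 − 6/31 = 127/1426 ≈ 0.0891.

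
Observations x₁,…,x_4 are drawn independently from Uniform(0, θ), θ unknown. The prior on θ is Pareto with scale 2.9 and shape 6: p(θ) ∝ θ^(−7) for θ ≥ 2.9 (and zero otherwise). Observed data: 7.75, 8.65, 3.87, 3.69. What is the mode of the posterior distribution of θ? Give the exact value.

The Uniform(0, θ) likelihood is θ^(−n) for θ ≥ max(xᵢ), zero otherwise. Here max(xᵢ) = 8.65.
Posterior ∝ θ^(−7) · θ^(−4) = θ^(−11) on θ ≥ max(2.9, 8.65) = 8.65.
This density is strictly decreasing in θ, so the posterior mode lies at the lower boundary of the support.

θ̂_MAP = 8.65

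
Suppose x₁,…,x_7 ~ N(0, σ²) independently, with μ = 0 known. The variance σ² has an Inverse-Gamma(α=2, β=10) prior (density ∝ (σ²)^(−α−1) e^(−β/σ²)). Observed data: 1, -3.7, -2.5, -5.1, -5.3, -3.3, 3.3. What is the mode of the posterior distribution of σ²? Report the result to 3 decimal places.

Sum of squared deviations about the known mean: SS = (1−0)² + (-3.7−0)² + (-2.5−0)² + (-5.1−0)² + (-5.3−0)² + (-3.3−0)² + (3.3−0)² = 96.82.
The Normal likelihood contributes (σ²)^(−n/2) exp(−SS/(2σ²)), so the posterior is Inverse-Gamma(α + n/2, β + SS/2) = Inverse-Gamma(5.5, 58.41).
The mode of Inverse-Gamma(a, b) is b/(a+1) = 58.41/6.5 ≈ 8.986.

σ̂²_MAP = 8.986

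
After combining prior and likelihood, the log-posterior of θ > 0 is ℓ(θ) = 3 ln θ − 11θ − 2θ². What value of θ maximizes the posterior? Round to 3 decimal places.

θ̂_MAP = 0.250

ℓ'(θ) = 3/θ − 11 − 4θ. Setting this to zero and multiplying by θ: 4θ² + 11θ − 3 = 0.
θ = (−11 + √(11² + 4·4·3)) / (2·4) = (−11 + √169) / 8 = (−11 + 13)/8 = 1/4.
ℓ''(θ) = −3/θ² − 4 < 0, confirming a maximum.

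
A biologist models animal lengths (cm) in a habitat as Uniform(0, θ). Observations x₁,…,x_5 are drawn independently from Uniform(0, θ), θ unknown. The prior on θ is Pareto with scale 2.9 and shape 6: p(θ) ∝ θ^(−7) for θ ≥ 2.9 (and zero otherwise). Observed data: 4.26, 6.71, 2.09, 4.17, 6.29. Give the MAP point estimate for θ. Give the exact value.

θ̂_MAP = 6.71

The Uniform(0, θ) likelihood is θ^(−n) for θ ≥ max(xᵢ), zero otherwise. Here max(xᵢ) = 6.71.
Posterior ∝ θ^(−7) · θ^(−5) = θ^(−12) on θ ≥ max(2.9, 6.71) = 6.71.
This density is strictly decreasing in θ, so the posterior mode lies at the lower boundary of the support.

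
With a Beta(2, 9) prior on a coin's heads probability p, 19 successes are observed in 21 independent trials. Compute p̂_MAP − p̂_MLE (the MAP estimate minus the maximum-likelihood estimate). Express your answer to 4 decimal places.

MAP − MLE = -0.2381

Posterior is Beta(21, 11); MAP = (21−1)/(32−2) = 20/30 ≈ 0.66667.
MLE ignores the prior: p̂_MLE = k/n = 19/21 ≈ 0.90476.
Difference = 20/30 − 19/21 = -5/21 ≈ -0.2381.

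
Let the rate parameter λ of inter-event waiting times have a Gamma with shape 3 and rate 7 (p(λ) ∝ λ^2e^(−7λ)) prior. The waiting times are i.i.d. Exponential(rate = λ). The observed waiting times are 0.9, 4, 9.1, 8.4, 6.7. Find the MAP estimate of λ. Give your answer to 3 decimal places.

λ̂_MAP = 0.194

The Exponential(rate=λ) likelihood is ∝ λ^n e^(−λΣtᵢ). Here n = 5 and Σtᵢ = 0.9 + 4 + 9.1 + 8.4 + 6.7 = 29.1.
Posterior ∝ λ^2e^(−7λ) · λ^5e^(−29.1λ) = λ^7e^(−36.1λ), i.e. Gamma(8, 36.1).
Mode = (a−1)/b = 7/36.1 ≈ 0.194.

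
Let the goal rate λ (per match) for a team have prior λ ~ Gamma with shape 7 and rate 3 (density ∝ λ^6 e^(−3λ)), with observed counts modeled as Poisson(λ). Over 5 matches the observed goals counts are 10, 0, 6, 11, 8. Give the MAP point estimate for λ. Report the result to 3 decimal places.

λ̂_MAP = 5.125

Σxᵢ = 10+0+6+11+8 = 35, with n = 5.
Posterior ∝ λ^6e^(−3λ) · λ^35e^(−5λ) = λ^41e^(−8λ), i.e. Gamma(shape=42, rate=8).
The mode of a Gamma(a, b) with a ≥ 1 (shape–rate) is (a−1)/b = 41/8 ≈ 5.125.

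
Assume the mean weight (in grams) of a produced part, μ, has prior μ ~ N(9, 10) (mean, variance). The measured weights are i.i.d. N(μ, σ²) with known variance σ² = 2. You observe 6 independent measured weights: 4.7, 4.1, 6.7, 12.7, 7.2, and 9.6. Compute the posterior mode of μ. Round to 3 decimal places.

μ̂_MAP = 7.548

n = 6; x̄ = (4.7 + 4.1 + 6.7 + 12.7 + 7.2 + 9.6)/6 = 45/6 = 7.5.
For a Normal prior and Normal likelihood with known variance, the posterior is Normal; its mode equals its mean, the precision-weighted average.
Prior precision 1/σ₀² = 1/10 = 0.1; data precision n/σ² = 6/2 = 3.
μ̂ = (0.1·9 + 3·7.5) / (0.1 + 3) = 23.4/3.1 = 234/31 ≈ 7.548.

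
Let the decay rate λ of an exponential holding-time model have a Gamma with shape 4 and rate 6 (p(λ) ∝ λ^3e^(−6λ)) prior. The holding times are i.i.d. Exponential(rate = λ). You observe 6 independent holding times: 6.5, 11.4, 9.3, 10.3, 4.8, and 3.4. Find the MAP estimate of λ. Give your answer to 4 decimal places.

The Exponential(rate=λ) likelihood is ∝ λ^n e^(−λΣtᵢ). Here n = 6 and Σtᵢ = 6.5 + 11.4 + 9.3 + 10.3 + 4.8 + 3.4 = 45.7.
Posterior ∝ λ^3e^(−6λ) · λ^6e^(−45.7λ) = λ^9e^(−51.7λ), i.e. Gamma(10, 51.7).
Mode = (a−1)/b = 9/51.7 ≈ 0.1741.

λ̂_MAP = 0.1741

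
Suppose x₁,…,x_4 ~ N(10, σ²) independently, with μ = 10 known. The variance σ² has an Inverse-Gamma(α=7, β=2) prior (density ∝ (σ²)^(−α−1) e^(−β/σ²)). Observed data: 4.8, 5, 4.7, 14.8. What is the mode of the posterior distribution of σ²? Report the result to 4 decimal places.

σ̂²_MAP = 5.3585

Sum of squared deviations about the known mean: SS = (4.8−10)² + (5−10)² + (4.7−10)² + (14.8−10)² = 103.17.
The Normal likelihood contributes (σ²)^(−n/2) exp(−SS/(2σ²)), so the posterior is Inverse-Gamma(α + n/2, β + SS/2) = Inverse-Gamma(9, 53.585).
The mode of Inverse-Gamma(a, b) is b/(a+1) = 53.585/10 ≈ 5.3585.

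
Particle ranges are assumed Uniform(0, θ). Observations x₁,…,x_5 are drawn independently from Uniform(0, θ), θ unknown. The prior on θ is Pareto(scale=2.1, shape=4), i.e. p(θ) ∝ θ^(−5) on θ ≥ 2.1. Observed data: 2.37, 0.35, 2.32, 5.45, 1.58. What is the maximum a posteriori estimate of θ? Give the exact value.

The Uniform(0, θ) likelihood is θ^(−n) for θ ≥ max(xᵢ), zero otherwise. Here max(xᵢ) = 5.45.
Posterior ∝ θ^(−5) · θ^(−5) = θ^(−10) on θ ≥ max(2.1, 5.45) = 5.45.
This density is strictly decreasing in θ, so the posterior mode lies at the lower boundary of the support.

θ̂_MAP = 5.45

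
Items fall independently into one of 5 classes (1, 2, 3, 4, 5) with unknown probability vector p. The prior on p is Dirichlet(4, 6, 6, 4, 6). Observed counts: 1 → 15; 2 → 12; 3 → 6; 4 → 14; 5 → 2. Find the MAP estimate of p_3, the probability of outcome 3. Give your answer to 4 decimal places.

MAP estimate: 0.1571

The posterior is Dirichlet(αᵢ + nᵢ) = Dirichlet(19, 18, 12, 18, 8).
For a Dirichlet(a₁,…,a_K) with all aᵢ > 1, the mode has j-th component (aⱼ − 1)/(Σaᵢ − K).
Here Σaᵢ = 75 and K = 5, so p_3 = (12 − 1)/(75 − 5) = 11/70 ≈ 0.1571.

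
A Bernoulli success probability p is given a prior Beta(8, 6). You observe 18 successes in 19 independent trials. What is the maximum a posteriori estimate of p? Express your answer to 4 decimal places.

Prior: Beta(8, 6).
Data: 18 successes in 19 trials. The binomial likelihood contributes p^18(1−p)^1, so the posterior is Beta(8+18, 6+1) = Beta(26, 7).
For Beta(a, b) with a, b > 1 the mode is (a−1)/(a+b−2) = 25/31 ≈ 0.8065.

p̂_MAP = 0.8065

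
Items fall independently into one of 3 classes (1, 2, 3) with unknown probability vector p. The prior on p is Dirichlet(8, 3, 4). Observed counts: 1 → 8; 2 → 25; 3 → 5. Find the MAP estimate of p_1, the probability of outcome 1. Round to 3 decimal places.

MAP estimate: 0.300

The posterior is Dirichlet(αᵢ + nᵢ) = Dirichlet(16, 28, 9).
For a Dirichlet(a₁,…,a_K) with all aᵢ > 1, the mode has j-th component (aⱼ − 1)/(Σaᵢ − K).
Here Σaᵢ = 53 and K = 3, so p_1 = (16 − 1)/(53 − 3) = 15/50 ≈ 0.300.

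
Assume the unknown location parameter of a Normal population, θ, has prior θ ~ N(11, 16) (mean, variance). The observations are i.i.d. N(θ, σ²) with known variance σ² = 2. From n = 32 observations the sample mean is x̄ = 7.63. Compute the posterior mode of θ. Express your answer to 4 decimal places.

n = 32, x̄ = 7.63.
For a Normal prior and Normal likelihood with known variance, the posterior is Normal; its mode equals its mean, the precision-weighted average.
Prior precision 1/σ₀² = 1/16 = 0.0625; data precision n/σ² = 32/2 = 16.
θ̂ = (0.0625·11 + 16·7.63) / (0.0625 + 16) = 122.7675/16.0625 = 49107/6425 ≈ 7.6431.

θ̂_MAP = 7.6431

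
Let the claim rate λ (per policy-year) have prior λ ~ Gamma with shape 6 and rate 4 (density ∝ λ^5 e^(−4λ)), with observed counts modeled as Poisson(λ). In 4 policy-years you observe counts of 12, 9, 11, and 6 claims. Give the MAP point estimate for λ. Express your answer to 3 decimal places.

λ̂_MAP = 5.375

Σxᵢ = 12+9+11+6 = 38, with n = 4.
Posterior ∝ λ^5e^(−4λ) · λ^38e^(−4λ) = λ^43e^(−8λ), i.e. Gamma(shape=44, rate=8).
The mode of a Gamma(a, b) with a ≥ 1 (shape–rate) is (a−1)/b = 43/8 ≈ 5.375.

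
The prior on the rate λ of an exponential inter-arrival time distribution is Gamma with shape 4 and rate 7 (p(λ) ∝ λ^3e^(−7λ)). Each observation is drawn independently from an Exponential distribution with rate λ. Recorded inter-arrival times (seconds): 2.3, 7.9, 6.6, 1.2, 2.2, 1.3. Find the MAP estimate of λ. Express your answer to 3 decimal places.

The Exponential(rate=λ) likelihood is ∝ λ^n e^(−λΣtᵢ). Here n = 6 and Σtᵢ = 2.3 + 7.9 + 6.6 + 1.2 + 2.2 + 1.3 = 21.5.
Posterior ∝ λ^3e^(−7λ) · λ^6e^(−21.5λ) = λ^9e^(−28.5λ), i.e. Gamma(10, 28.5).
Mode = (a−1)/b = 9/28.5 ≈ 0.316.

λ̂_MAP = 0.316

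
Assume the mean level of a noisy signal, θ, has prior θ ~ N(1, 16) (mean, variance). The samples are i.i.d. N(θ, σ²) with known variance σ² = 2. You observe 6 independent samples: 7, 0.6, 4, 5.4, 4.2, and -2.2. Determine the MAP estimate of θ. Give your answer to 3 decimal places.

θ̂_MAP = 3.122

n = 6; x̄ = (7 + 0.6 + 4 + 5.4 + 4.2 + (-2.2))/6 = 19/6 = 19/6 ≈ 3.1667.
For a Normal prior and Normal likelihood with known variance, the posterior is Normal; its mode equals its mean, the precision-weighted average.
Prior precision 1/σ₀² = 1/16 = 0.0625; data precision n/σ² = 6/2 = 3.
θ̂ = (0.0625·1 + 3·(19/6)) / (0.0625 + 3) = 9.5625/3.0625 = 153/49 ≈ 3.122.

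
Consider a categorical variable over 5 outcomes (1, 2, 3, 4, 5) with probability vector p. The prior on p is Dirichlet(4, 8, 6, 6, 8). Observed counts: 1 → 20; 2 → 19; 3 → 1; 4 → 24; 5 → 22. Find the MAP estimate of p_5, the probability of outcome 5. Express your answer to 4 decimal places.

The posterior is Dirichlet(αᵢ + nᵢ) = Dirichlet(24, 27, 7, 30, 30).
For a Dirichlet(a₁,…,a_K) with all aᵢ > 1, the mode has j-th component (aⱼ − 1)/(Σaᵢ − K).
Here Σaᵢ = 118 and K = 5, so p_5 = (30 − 1)/(118 − 5) = 29/113 ≈ 0.2566.

MAP estimate: 0.2566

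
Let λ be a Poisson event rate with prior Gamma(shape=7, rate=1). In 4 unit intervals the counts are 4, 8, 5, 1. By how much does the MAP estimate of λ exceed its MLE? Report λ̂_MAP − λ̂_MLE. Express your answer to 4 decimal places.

MAP − MLE = 0.3000

Σxᵢ = 18. Posterior is Gamma(25, 5); MAP = (25−1)/5 = 24/5 ≈ 4.80000.
MLE = x̄ = 18/4 ≈ 4.50000.
Difference = 24/5 − 18/4 = 3/10 ≈ 0.3000.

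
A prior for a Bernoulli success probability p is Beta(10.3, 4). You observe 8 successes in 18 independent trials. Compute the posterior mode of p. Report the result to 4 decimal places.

Prior: Beta(10.3, 4).
Data: 8 successes in 18 trials. The binomial likelihood contributes p^8(1−p)^10, so the posterior is Beta(10.3+8, 4+10) = Beta(18.3, 14).
For Beta(a, b) with a, b > 1 the mode is (a−1)/(a+b−2) = 17.3/30.3 ≈ 0.5710.

p̂_MAP = 0.5710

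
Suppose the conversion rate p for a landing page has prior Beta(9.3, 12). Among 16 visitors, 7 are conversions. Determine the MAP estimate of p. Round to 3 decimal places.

Prior: Beta(9.3, 12).
Data: 7 successes in 16 trials. The binomial likelihood contributes p^7(1−p)^9, so the posterior is Beta(9.3+7, 12+9) = Beta(16.3, 21).
For Beta(a, b) with a, b > 1 the mode is (a−1)/(a+b−2) = 15.3/35.3 ≈ 0.433.

p̂_MAP = 0.433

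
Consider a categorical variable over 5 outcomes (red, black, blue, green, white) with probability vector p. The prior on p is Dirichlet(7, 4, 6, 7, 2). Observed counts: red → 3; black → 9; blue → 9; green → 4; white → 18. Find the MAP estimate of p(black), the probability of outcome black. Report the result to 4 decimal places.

The posterior is Dirichlet(αᵢ + nᵢ) = Dirichlet(10, 13, 15, 11, 20).
For a Dirichlet(a₁,…,a_K) with all aᵢ > 1, the mode has j-th component (aⱼ − 1)/(Σaᵢ − K).
Here Σaᵢ = 69 and K = 5, so p(black) = (13 − 1)/(69 − 5) = 12/64 ≈ 0.1875.

MAP estimate of p(black) = 0.1875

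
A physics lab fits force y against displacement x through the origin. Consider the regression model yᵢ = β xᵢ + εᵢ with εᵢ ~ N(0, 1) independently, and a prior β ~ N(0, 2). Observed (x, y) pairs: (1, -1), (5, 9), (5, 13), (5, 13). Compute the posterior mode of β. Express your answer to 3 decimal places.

log p(β | y) = −Σ(yᵢ − βxᵢ)²/(2·1) − β²/(2·2) + const.
Setting the derivative to zero: Σxᵢ(yᵢ − βxᵢ)/1 − β/2 = 0, so β = Σxᵢyᵢ / (Σxᵢ² + σ²/τ²).
Σxᵢyᵢ = 1·(-1) + 5·9 + 5·13 + 5·13 = 174; Σxᵢ² = 76; σ²/τ² = 0.5.
β̂_MAP = 174 / (76 + 0.5) = 174/76.5 ≈ 2.275.

β̂_MAP = 2.275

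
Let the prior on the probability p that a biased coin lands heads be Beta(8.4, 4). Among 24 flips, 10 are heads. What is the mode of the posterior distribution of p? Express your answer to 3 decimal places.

Prior: Beta(8.4, 4).
Data: 10 successes in 24 trials. The binomial likelihood contributes p^10(1−p)^14, so the posterior is Beta(8.4+10, 4+14) = Beta(18.4, 18).
For Beta(a, b) with a, b > 1 the mode is (a−1)/(a+b−2) = 17.4/34.4 ≈ 0.506.

p̂_MAP = 0.506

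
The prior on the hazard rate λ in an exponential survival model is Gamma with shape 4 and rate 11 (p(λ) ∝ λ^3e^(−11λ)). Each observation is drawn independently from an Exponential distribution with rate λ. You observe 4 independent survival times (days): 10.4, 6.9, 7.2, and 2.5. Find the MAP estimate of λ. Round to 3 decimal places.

The Exponential(rate=λ) likelihood is ∝ λ^n e^(−λΣtᵢ). Here n = 4 and Σtᵢ = 10.4 + 6.9 + 7.2 + 2.5 = 27.
Posterior ∝ λ^3e^(−11λ) · λ^4e^(−27λ) = λ^7e^(−38λ), i.e. Gamma(8, 38).
Mode = (a−1)/b = 7/38 ≈ 0.184.

λ̂_MAP = 0.184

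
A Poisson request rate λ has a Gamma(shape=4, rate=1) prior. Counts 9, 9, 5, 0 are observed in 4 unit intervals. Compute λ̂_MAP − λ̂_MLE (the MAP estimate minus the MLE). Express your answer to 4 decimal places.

Σxᵢ = 23. Posterior is Gamma(27, 5); MAP = (27−1)/5 = 26/5 ≈ 5.20000.
MLE = x̄ = 23/4 ≈ 5.75000.
Difference = 26/5 − 23/4 = -11/20 ≈ -0.5500.

MAP − MLE = -0.5500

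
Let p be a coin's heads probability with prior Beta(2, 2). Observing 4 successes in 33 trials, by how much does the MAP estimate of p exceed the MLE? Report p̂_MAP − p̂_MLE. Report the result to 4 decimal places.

MAP − MLE = 0.0216

Posterior is Beta(6, 31); MAP = (6−1)/(37−2) = 5/35 ≈ 0.14286.
MLE ignores the prior: p̂_MLE = k/n = 4/33 ≈ 0.12121.
Difference = 5/35 − 4/33 = 5/231 ≈ 0.0216.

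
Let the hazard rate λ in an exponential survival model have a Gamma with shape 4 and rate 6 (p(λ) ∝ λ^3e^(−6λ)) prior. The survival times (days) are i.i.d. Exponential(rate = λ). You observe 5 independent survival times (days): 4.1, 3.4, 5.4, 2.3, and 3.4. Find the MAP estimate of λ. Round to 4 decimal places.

λ̂_MAP = 0.3252

The Exponential(rate=λ) likelihood is ∝ λ^n e^(−λΣtᵢ). Here n = 5 and Σtᵢ = 4.1 + 3.4 + 5.4 + 2.3 + 3.4 = 18.6.
Posterior ∝ λ^3e^(−6λ) · λ^5e^(−18.6λ) = λ^8e^(−24.6λ), i.e. Gamma(9, 24.6).
Mode = (a−1)/b = 8/24.6 ≈ 0.3252.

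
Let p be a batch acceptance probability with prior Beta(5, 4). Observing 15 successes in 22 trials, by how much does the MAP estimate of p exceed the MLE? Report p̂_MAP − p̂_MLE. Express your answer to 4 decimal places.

MAP − MLE = -0.0266

Posterior is Beta(20, 11); MAP = (20−1)/(31−2) = 19/29 ≈ 0.65517.
MLE ignores the prior: p̂_MLE = k/n = 15/22 ≈ 0.68182.
Difference = 19/29 − 15/22 = -17/638 ≈ -0.0266.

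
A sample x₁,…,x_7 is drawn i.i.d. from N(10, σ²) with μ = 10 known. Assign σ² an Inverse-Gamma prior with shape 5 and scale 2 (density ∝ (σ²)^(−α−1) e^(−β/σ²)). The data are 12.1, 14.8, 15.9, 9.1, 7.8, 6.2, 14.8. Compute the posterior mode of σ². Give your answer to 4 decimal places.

Sum of squared deviations about the known mean: SS = (12.1−10)² + (14.8−10)² + (15.9−10)² + (9.1−10)² + (7.8−10)² + (6.2−10)² + (14.8−10)² = 105.39.
The Normal likelihood contributes (σ²)^(−n/2) exp(−SS/(2σ²)), so the posterior is Inverse-Gamma(α + n/2, β + SS/2) = Inverse-Gamma(8.5, 54.695).
The mode of Inverse-Gamma(a, b) is b/(a+1) = 54.695/9.5 ≈ 5.7574.

σ̂²_MAP = 5.7574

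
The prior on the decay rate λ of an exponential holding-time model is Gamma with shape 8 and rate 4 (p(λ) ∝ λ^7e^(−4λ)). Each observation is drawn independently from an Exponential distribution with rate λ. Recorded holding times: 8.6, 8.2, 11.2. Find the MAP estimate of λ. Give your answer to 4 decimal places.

The Exponential(rate=λ) likelihood is ∝ λ^n e^(−λΣtᵢ). Here n = 3 and Σtᵢ = 8.6 + 8.2 + 11.2 = 28.
Posterior ∝ λ^7e^(−4λ) · λ^3e^(−28λ) = λ^10e^(−32λ), i.e. Gamma(11, 32).
Mode = (a−1)/b = 10/32 ≈ 0.3125.

λ̂_MAP = 0.3125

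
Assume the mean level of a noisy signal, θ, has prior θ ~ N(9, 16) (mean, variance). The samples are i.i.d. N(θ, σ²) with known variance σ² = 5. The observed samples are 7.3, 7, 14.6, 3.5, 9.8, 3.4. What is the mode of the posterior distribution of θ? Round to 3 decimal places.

θ̂_MAP = 7.669

n = 6; x̄ = (7.3 + 7 + 14.6 + 3.5 + 9.8 + 3.4)/6 = 45.6/6 = 7.6.
For a Normal prior and Normal likelihood with known variance, the posterior is Normal; its mode equals its mean, the precision-weighted average.
Prior precision 1/σ₀² = 1/16 = 0.0625; data precision n/σ² = 6/5 = 1.2.
θ̂ = (0.0625·9 + 1.2·7.6) / (0.0625 + 1.2) = 9.6825/1.2625 = 3873/505 ≈ 7.669.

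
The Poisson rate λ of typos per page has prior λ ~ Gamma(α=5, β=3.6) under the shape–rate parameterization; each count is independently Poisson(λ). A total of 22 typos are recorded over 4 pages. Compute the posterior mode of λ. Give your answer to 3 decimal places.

λ̂_MAP = 3.421

Σxᵢ = 22, n = 4.
Posterior ∝ λ^4e^(−3.6λ) · λ^22e^(−4λ) = λ^26e^(−7.6λ), i.e. Gamma(shape=27, rate=7.6).
The mode of a Gamma(a, b) with a ≥ 1 (shape–rate) is (a−1)/b = 26/7.6 ≈ 3.421.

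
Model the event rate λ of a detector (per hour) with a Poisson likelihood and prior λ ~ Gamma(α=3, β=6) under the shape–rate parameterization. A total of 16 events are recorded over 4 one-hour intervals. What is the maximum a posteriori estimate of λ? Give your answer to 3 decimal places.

λ̂_MAP = 1.800

Σxᵢ = 16, n = 4.
Posterior ∝ λ^2e^(−6λ) · λ^16e^(−4λ) = λ^18e^(−10λ), i.e. Gamma(shape=19, rate=10).
The mode of a Gamma(a, b) with a ≥ 1 (shape–rate) is (a−1)/b = 18/10 ≈ 1.800.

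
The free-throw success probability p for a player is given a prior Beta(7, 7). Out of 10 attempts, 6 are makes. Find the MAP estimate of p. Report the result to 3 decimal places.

Prior: Beta(7, 7).
Data: 6 successes in 10 trials. The binomial likelihood contributes p^6(1−p)^4, so the posterior is Beta(7+6, 7+4) = Beta(13, 11).
For Beta(a, b) with a, b > 1 the mode is (a−1)/(a+b−2) = 12/22 ≈ 0.545.

p̂_MAP = 0.545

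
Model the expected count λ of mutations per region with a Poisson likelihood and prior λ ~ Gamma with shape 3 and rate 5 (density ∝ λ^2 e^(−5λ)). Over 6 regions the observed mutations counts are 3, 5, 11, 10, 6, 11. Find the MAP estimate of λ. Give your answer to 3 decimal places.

λ̂_MAP = 4.364

Σxᵢ = 3+5+11+10+6+11 = 46, with n = 6.
Posterior ∝ λ^2e^(−5λ) · λ^46e^(−6λ) = λ^48e^(−11λ), i.e. Gamma(shape=49, rate=11).
The mode of a Gamma(a, b) with a ≥ 1 (shape–rate) is (a−1)/b = 48/11 ≈ 4.364.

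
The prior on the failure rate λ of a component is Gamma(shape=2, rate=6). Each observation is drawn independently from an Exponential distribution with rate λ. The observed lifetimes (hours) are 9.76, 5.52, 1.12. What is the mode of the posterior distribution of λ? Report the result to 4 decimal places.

The Exponential(rate=λ) likelihood is ∝ λ^n e^(−λΣtᵢ). Here n = 3 and Σtᵢ = 9.76 + 5.52 + 1.12 = 16.40.
Posterior ∝ λe^(−6λ) · λ^3e^(−16.40λ) = λ^4e^(−22.40λ), i.e. Gamma(5, 22.40).
Mode = (a−1)/b = 4/22.40 ≈ 0.1786.

λ̂_MAP = 0.1786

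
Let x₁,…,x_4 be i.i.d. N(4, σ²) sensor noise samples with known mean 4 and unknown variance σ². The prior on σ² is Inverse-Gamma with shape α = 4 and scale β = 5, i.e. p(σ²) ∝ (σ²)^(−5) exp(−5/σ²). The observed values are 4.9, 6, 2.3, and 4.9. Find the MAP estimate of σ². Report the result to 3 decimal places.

Sum of squared deviations about the known mean: SS = (4.9−4)² + (6−4)² + (2.3−4)² + (4.9−4)² = 8.51.
The Normal likelihood contributes (σ²)^(−n/2) exp(−SS/(2σ²)), so the posterior is Inverse-Gamma(α + n/2, β + SS/2) = Inverse-Gamma(6, 9.255).
The mode of Inverse-Gamma(a, b) is b/(a+1) = 9.255/7 ≈ 1.322.

σ̂²_MAP = 1.322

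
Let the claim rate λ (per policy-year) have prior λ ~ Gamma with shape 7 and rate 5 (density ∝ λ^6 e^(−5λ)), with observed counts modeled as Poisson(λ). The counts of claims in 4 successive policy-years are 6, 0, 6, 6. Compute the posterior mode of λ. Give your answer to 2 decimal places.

Σxᵢ = 6+0+6+6 = 18, with n = 4.
Posterior ∝ λ^6e^(−5λ) · λ^18e^(−4λ) = λ^24e^(−9λ), i.e. Gamma(shape=25, rate=9).
The mode of a Gamma(a, b) with a ≥ 1 (shape–rate) is (a−1)/b = 24/9 ≈ 2.67.

λ̂_MAP = 2.67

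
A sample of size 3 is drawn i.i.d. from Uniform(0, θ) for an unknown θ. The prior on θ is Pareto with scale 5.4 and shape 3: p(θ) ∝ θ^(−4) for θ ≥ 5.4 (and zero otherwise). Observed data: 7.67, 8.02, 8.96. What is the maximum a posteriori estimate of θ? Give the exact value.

The Uniform(0, θ) likelihood is θ^(−n) for θ ≥ max(xᵢ), zero otherwise. Here max(xᵢ) = 8.96.
Posterior ∝ θ^(−4) · θ^(−3) = θ^(−7) on θ ≥ max(5.4, 8.96) = 8.96.
This density is strictly decreasing in θ, so the posterior mode lies at the lower boundary of the support.

θ̂_MAP = 8.96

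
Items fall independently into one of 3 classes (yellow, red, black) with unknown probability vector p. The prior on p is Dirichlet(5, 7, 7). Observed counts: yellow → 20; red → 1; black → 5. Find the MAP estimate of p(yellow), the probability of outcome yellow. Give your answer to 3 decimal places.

MAP estimate of p(yellow) = 0.571

The posterior is Dirichlet(αᵢ + nᵢ) = Dirichlet(25, 8, 12).
For a Dirichlet(a₁,…,a_K) with all aᵢ > 1, the mode has j-th component (aⱼ − 1)/(Σaᵢ − K).
Here Σaᵢ = 45 and K = 3, so p(yellow) = (25 − 1)/(45 − 3) = 24/42 ≈ 0.571.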